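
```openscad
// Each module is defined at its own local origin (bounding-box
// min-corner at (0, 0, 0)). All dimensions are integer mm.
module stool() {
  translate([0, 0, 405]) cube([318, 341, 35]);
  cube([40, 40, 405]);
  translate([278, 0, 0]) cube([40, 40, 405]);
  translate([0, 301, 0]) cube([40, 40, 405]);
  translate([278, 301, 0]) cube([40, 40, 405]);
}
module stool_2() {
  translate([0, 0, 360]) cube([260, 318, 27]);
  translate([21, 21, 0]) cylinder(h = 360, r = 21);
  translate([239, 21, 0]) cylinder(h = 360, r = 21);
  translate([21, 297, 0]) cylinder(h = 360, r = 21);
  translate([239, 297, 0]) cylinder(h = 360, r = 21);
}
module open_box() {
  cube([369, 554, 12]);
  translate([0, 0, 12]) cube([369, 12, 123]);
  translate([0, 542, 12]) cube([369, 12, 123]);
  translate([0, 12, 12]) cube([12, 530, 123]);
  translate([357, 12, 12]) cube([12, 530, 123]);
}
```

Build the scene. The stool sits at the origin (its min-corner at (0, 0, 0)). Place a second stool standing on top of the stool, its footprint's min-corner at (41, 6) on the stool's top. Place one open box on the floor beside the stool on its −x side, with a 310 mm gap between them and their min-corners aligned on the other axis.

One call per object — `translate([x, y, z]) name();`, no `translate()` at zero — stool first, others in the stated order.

stool();
translate([41, 6, 440]) stool_2();
translate([-679, 0, 0]) open_box();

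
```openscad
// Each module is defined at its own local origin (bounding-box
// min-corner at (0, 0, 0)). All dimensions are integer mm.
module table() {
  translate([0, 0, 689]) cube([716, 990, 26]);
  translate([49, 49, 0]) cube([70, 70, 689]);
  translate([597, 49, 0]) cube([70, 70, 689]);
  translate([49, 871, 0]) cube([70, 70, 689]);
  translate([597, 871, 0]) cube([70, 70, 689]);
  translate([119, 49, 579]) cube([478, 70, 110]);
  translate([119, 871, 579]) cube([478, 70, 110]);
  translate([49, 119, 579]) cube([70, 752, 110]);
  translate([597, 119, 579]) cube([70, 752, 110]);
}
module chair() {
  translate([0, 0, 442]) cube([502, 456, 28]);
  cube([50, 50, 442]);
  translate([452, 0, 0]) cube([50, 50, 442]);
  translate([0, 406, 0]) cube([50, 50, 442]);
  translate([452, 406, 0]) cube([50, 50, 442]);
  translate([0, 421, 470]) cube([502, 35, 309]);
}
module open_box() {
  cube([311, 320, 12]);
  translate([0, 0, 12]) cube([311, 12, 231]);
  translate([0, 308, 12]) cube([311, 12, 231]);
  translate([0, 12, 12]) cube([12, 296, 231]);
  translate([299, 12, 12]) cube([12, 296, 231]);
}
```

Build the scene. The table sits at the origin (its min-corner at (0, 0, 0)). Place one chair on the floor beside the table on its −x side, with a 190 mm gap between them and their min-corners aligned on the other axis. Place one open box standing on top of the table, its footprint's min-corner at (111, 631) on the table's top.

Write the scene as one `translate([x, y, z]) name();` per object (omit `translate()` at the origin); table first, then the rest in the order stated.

table();
translate([-692, 0, 0]) chair();
translate([111, 631, 715]) open_box();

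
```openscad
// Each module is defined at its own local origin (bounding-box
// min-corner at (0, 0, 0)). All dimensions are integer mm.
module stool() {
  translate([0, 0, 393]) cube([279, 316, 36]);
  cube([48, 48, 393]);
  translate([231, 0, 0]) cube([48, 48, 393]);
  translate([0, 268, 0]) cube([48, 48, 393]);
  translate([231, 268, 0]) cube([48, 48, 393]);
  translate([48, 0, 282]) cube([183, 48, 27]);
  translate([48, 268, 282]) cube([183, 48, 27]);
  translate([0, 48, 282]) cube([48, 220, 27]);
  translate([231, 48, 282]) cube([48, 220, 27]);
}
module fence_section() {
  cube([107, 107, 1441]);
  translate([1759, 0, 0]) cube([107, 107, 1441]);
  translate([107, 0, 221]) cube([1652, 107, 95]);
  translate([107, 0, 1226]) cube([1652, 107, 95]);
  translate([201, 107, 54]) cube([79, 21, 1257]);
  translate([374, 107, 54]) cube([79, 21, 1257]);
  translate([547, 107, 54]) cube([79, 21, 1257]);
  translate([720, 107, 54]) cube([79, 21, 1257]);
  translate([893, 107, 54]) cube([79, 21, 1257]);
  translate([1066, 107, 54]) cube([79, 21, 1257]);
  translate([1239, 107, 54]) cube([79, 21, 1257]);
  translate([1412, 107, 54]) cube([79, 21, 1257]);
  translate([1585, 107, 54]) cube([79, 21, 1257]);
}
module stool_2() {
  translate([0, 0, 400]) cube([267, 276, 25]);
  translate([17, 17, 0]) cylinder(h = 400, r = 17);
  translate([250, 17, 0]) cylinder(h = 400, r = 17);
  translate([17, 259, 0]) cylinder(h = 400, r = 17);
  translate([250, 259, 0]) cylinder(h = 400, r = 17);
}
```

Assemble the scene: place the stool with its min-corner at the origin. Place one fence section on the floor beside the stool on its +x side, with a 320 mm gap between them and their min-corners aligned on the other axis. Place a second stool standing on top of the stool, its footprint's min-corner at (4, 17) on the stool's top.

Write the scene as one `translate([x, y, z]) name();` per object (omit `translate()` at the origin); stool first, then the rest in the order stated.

stool();
translate([599, 0, 0]) fence_section();
translate([4, 17, 429]) stool_2();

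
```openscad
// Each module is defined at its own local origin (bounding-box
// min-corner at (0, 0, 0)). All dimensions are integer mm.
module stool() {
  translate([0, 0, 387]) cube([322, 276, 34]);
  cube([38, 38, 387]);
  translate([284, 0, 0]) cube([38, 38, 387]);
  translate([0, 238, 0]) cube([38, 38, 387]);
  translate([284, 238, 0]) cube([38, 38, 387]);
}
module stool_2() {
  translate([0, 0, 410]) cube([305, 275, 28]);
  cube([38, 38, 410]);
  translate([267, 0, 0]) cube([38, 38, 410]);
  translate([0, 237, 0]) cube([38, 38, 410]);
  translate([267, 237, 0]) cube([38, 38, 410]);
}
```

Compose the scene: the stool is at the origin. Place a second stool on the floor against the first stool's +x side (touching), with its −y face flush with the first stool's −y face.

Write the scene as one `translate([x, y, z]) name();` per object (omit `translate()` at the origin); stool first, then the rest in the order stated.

stool();
translate([322, 0, 0]) stool_2();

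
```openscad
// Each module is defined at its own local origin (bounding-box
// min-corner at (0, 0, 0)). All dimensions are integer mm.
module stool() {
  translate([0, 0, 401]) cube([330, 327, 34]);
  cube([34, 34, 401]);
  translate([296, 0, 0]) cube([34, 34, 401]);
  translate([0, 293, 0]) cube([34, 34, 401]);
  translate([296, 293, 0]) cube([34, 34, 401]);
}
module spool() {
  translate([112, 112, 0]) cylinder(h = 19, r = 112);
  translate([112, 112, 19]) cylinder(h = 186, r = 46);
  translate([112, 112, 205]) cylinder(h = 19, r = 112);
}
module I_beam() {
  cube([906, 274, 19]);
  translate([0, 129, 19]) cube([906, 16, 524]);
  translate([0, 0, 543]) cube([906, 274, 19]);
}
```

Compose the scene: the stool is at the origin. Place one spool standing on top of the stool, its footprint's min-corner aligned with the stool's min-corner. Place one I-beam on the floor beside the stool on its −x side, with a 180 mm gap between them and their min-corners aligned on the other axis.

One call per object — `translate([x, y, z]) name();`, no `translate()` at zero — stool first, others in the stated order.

stool();
translate([0, 0, 435]) spool();
translate([-1086, 0, 0]) I_beam();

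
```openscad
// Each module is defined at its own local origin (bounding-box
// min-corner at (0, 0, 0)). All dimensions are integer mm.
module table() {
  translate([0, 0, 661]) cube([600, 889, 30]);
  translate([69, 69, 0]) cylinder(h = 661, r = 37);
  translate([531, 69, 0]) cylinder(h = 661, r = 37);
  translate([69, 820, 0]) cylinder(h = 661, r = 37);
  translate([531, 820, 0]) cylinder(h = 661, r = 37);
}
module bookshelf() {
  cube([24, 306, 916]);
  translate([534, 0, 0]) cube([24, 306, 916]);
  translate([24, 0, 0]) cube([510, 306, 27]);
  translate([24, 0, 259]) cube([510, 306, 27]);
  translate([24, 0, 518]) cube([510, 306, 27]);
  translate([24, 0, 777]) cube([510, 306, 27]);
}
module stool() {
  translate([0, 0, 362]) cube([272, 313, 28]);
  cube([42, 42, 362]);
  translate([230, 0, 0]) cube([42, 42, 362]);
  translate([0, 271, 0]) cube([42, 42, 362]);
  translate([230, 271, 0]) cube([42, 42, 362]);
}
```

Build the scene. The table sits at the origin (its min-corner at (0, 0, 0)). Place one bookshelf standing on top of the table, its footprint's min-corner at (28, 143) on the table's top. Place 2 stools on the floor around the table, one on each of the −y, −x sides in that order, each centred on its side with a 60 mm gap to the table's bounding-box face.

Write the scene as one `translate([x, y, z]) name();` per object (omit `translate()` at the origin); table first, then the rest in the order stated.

table();
translate([28, 143, 691]) bookshelf();
translate([164, -373, 0]) stool();
translate([-332, 288, 0]) stool();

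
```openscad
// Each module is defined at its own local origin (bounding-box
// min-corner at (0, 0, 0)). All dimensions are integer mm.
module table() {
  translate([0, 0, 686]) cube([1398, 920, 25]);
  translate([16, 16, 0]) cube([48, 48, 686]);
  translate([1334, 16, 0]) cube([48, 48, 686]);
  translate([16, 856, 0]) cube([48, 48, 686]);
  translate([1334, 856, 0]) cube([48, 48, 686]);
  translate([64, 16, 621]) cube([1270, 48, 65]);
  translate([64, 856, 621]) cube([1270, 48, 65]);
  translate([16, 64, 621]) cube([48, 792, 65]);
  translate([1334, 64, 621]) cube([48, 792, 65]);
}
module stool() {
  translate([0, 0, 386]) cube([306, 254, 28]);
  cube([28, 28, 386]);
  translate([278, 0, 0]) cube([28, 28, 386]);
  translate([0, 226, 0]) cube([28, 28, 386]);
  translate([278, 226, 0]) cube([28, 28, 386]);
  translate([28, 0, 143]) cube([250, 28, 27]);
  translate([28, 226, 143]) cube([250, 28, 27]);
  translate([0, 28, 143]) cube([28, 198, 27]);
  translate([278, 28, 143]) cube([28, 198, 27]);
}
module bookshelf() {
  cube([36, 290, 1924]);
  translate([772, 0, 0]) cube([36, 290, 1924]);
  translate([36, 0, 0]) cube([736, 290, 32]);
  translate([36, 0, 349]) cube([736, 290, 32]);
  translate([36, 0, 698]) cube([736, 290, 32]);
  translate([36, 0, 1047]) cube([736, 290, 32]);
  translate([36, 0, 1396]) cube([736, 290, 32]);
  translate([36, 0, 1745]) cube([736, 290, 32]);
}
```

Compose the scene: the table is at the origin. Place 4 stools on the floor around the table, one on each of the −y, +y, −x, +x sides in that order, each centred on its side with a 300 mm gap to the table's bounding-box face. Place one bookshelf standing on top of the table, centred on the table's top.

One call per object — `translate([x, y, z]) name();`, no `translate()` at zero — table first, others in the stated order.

table();
translate([546, -554, 0]) stool();
translate([546, 1220, 0]) stool();
translate([-606, 333, 0]) stool();
translate([1698, 333, 0]) stool();
translate([295, 315, 711]) bookshelf();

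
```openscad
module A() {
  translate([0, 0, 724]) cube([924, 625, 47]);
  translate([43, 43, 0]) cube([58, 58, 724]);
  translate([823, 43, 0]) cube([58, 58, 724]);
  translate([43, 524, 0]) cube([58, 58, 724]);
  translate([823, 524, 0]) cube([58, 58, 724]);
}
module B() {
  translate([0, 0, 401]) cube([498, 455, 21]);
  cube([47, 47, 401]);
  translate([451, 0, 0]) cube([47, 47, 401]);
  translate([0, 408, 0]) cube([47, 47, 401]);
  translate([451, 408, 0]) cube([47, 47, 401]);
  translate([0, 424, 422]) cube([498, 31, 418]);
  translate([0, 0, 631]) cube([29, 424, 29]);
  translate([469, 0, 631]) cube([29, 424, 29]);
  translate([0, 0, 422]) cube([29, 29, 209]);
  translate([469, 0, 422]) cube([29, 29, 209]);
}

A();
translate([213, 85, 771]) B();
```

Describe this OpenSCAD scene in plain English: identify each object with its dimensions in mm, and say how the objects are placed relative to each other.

A is a table with a 924×625 mm rectangular top, 47 mm thick, top surface at z = 771 mm, supported by four 58×58 mm square legs, each inset 43 mm from the nearest pair of top edges, running from the floor.

B is a chair. The seat is a 498×455×21 mm slab with its top at z = 422 mm, on four 47×47 mm corner legs (flush with the seat edges, standing on z = 0). A flat backrest 31 mm thick, 418 mm tall, spans the full seat width and rises from the seat top along its +y edge, rear face flush with the rear of the seat. Two armrests of 29×29 mm section run along each side from the seat's front edge to the front of the backrest, top faces 238 mm above the seat top and outer faces flush with the seat's x-edges; a 29×29 mm post under the front of each armrest stands on the seat at the front corner.

The chair is on top of the table, centred.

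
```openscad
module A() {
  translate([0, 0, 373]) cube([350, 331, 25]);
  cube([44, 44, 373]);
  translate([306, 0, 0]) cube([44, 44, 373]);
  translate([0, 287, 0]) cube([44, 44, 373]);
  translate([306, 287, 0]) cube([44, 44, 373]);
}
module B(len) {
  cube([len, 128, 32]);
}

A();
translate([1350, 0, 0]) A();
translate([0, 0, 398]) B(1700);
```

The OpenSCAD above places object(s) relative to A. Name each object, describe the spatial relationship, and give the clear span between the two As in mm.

A is a stool. B is a beam. A beam spans the tops of two stools. The clear span between the two stools is 1000 mm.

Second stool starts at x = 1350; first ends at x = 350; clear span = 1350 − 350 = 1000 mm.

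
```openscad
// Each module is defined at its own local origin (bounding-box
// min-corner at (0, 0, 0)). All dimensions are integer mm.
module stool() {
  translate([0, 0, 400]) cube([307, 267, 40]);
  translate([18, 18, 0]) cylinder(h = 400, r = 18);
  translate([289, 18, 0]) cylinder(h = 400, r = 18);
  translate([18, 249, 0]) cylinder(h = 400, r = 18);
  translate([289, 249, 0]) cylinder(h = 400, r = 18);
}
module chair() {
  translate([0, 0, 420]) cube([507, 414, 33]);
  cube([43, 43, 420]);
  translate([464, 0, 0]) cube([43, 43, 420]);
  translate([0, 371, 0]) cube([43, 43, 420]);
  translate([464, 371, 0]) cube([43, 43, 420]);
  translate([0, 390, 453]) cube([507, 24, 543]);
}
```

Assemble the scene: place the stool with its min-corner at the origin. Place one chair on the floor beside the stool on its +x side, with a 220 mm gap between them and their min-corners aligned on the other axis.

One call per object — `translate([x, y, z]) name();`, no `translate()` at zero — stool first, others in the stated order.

stool();
translate([527, 0, 0]) chair();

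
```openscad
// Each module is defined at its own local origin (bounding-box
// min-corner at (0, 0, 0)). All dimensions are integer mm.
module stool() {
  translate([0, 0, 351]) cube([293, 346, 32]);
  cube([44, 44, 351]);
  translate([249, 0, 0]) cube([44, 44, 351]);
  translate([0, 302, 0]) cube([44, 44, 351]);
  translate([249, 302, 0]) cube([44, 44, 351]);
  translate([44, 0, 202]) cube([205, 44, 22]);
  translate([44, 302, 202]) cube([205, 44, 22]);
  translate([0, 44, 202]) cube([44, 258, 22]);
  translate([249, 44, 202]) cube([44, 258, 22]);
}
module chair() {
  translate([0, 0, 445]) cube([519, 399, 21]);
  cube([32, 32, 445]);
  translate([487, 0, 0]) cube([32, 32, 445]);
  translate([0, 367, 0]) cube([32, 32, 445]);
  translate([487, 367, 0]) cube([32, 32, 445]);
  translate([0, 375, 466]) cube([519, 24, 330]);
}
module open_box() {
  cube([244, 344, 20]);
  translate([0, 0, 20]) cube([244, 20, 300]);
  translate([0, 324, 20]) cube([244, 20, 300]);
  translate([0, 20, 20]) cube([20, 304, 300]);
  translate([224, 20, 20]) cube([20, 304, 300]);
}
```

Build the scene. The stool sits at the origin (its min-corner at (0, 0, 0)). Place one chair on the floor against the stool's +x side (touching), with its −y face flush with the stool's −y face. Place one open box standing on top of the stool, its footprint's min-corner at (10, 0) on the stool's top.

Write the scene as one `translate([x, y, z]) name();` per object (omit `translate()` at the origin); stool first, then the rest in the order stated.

stool();
translate([293, 0, 0]) chair();
translate([10, 0, 383]) open_box();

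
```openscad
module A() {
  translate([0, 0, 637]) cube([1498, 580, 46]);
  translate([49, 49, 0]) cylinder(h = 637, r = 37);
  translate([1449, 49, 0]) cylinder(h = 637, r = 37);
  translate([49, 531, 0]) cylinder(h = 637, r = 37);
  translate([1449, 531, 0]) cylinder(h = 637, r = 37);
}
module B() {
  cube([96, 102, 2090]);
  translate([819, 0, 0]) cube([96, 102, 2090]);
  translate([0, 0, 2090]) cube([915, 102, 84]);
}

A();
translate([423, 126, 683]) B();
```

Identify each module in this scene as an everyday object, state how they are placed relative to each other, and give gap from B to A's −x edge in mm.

The door frame's min-x is at 423; the table's min-x is 0; gap = 423 mm.

A is a table. B is a door frame. The door frame is on top of the table. The gap from the door frame to the table's −x edge is 423 mm.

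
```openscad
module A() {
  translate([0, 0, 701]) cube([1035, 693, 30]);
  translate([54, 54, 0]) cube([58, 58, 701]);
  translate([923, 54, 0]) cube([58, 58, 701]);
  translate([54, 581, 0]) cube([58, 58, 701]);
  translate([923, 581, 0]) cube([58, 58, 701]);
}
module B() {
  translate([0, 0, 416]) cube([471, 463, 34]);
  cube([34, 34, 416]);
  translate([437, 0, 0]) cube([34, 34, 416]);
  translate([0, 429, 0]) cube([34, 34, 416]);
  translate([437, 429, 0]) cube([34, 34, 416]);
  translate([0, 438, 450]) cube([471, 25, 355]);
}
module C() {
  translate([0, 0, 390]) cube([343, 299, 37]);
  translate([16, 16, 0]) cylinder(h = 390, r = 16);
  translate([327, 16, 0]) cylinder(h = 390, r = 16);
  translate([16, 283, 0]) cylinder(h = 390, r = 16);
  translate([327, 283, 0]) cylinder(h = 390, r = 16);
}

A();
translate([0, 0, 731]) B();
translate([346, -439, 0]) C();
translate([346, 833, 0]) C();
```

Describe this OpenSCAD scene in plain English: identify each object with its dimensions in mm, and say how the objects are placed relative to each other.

A is a table with a 1035×693 mm rectangular top, 30 mm thick, top surface at z = 731 mm, supported by four 58×58 mm square legs, each inset 54 mm from the nearest pair of top edges, running from the floor.

B is a chair: 471×463 mm seat, 34 mm thick, top at z = 450 mm, on four 34 mm square corner legs flush with the seat edges. A 25 mm thick backrest slab spans the full seat width, extending 355 mm above the seat top, its back face flush with the seat's +y edge.

C is a four-legged stool. The seat is a 343×299×37 mm slab whose top surface is at z = 427 mm; four round legs, each 32 mm in diameter, run from the floor (z = 0) to the underside of the seat, each leg's axis is inset half a diameter from the nearest pair of seat edges (so the leg's bounding box is flush with the corner).

The chair is on top of the table. Two stools sit around the table at the −y, +y sides.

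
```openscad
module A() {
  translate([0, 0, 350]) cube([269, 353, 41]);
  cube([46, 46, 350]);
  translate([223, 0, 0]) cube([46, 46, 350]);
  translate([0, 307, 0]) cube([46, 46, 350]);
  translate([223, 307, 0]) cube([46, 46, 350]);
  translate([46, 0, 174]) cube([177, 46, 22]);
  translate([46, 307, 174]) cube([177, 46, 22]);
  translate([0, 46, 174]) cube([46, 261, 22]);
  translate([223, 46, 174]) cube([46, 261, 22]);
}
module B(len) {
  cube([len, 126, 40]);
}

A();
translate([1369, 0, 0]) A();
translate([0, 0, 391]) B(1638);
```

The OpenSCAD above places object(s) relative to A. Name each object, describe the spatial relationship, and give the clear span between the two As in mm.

Second stool starts at x = 1369; first ends at x = 269; clear span = 1369 − 269 = 1100 mm.

A is a stool. B is a beam. A beam spans the tops of two stools. The clear span between the two stools is 1100 mm.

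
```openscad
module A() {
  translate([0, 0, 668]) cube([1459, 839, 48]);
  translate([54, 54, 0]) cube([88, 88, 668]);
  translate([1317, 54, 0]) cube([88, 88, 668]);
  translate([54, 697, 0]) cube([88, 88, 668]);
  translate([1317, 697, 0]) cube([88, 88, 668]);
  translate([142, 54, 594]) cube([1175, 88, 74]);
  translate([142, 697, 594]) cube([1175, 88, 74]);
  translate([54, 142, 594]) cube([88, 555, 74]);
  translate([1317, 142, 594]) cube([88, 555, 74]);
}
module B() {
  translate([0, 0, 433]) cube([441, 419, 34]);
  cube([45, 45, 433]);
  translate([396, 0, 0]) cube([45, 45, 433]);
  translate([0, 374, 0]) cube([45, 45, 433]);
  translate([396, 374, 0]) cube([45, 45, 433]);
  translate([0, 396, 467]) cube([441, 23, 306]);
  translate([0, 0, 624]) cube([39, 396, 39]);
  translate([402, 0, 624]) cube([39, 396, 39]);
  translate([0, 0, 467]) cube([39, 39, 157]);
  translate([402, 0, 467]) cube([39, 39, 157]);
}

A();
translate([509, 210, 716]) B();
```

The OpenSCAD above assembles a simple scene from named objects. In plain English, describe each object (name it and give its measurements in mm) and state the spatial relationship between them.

A is a table: top 1459 mm (x) × 839 mm (y), 48 mm thick, upper face at z = 716 mm, on four 88×88 mm square legs, each inset 54 mm from the nearest pair of top edges, running from z = 0 to the bottom of the top. Four apron rails, 88 mm thick and 74 mm tall, run between adjacent legs with their top edges flush with the underside of the top and their outer faces flush with the legs' outer faces.

B is a chair: 441×419 mm seat, 34 mm thick, top at z = 467 mm, on four 45 mm square corner legs flush with the seat edges. A 23 mm thick backrest slab spans the full seat width, extending 306 mm above the seat top, its back face flush with the seat's +y edge. Two armrests of 39×39 mm section run along each side from the seat's front edge to the front of the backrest, top faces 196 mm above the seat top and outer faces flush with the seat's x-edges; a 39×39 mm post under the front of each armrest stands on the seat at the front corner.

The chair is on top of the table, centred.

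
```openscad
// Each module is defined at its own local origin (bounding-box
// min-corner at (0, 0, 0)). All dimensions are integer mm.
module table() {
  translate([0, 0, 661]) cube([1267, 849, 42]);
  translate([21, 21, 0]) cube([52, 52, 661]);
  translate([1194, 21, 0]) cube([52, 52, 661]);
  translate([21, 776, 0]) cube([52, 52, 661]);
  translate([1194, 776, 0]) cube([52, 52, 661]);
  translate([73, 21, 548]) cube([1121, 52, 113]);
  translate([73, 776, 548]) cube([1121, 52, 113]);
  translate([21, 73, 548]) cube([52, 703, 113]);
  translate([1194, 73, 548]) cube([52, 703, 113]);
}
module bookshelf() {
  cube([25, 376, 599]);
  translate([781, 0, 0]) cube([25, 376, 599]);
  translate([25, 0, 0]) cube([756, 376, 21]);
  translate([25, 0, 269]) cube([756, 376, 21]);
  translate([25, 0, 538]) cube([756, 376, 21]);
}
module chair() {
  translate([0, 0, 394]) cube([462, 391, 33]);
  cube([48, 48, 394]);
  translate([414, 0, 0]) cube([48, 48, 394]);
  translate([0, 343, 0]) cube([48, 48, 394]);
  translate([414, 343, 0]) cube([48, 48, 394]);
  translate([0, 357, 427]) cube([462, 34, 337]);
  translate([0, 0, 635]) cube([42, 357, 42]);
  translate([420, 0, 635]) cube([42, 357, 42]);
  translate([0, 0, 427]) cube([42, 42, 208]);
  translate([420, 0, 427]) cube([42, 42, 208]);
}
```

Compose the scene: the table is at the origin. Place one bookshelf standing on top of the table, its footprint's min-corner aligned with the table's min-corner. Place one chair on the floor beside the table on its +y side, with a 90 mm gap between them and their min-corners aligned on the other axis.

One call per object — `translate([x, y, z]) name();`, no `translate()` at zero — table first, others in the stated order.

table();
translate([0, 0, 703]) bookshelf();
translate([0, 939, 0]) chair();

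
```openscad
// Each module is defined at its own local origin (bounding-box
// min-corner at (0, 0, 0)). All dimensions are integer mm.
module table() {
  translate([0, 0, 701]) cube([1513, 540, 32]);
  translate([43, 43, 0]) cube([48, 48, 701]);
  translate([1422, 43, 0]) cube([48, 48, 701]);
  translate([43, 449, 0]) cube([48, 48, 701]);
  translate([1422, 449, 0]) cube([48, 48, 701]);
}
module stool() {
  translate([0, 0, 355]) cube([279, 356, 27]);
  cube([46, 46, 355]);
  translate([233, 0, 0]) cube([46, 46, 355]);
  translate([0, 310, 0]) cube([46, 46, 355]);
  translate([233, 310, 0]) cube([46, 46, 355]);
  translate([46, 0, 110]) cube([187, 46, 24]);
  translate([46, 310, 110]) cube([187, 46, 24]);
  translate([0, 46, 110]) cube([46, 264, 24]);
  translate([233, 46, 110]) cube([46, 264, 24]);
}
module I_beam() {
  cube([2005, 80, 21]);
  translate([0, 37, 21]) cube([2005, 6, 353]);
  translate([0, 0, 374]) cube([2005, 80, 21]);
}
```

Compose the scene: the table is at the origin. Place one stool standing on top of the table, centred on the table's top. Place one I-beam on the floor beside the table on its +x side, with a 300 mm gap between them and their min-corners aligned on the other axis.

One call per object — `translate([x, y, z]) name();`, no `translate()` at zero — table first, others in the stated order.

table();
translate([617, 92, 733]) stool();
translate([1813, 0, 0]) I_beam();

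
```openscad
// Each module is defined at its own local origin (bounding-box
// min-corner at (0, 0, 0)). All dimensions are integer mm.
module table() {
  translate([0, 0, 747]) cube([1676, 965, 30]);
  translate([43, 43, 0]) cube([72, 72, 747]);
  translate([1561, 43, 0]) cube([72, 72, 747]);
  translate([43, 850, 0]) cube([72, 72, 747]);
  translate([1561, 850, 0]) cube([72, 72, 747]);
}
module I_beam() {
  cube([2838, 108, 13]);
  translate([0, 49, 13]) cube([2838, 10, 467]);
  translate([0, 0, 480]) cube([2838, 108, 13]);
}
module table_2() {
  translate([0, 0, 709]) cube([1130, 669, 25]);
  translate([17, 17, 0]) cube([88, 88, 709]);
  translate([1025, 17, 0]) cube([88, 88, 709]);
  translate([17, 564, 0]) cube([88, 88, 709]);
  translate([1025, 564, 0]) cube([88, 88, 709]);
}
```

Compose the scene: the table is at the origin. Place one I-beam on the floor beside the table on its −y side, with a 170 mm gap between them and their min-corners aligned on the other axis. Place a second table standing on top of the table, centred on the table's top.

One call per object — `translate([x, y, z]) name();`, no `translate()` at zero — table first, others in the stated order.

table();
translate([0, -278, 0]) I_beam();
translate([273, 148, 777]) table_2();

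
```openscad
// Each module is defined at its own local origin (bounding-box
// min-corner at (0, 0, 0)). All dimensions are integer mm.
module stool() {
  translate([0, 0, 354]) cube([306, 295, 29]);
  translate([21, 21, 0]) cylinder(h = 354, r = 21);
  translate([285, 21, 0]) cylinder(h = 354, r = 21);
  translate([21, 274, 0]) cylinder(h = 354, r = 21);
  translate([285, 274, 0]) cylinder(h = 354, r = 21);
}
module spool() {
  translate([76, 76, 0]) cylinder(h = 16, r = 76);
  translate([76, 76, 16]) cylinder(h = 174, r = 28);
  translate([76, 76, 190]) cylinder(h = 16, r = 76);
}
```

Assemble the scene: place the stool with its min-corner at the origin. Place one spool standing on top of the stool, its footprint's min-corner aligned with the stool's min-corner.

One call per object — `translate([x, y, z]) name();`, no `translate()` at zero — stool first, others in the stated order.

stool();
translate([0, 0, 383]) spool();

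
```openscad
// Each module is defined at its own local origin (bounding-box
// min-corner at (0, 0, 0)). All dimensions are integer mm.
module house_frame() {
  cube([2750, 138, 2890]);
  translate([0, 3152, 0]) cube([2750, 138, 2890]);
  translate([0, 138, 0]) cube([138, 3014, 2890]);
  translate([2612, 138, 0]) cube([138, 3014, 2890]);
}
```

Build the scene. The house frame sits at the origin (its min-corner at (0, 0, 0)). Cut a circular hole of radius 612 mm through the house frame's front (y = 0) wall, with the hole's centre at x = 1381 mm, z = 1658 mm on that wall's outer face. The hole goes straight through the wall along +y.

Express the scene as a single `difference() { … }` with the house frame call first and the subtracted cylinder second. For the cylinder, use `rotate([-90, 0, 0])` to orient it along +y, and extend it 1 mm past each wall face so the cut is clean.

difference() {
  house_frame();
  translate([1381, -1, 1658]) rotate([-90, 0, 0]) cylinder(h = 140, r = 612);
}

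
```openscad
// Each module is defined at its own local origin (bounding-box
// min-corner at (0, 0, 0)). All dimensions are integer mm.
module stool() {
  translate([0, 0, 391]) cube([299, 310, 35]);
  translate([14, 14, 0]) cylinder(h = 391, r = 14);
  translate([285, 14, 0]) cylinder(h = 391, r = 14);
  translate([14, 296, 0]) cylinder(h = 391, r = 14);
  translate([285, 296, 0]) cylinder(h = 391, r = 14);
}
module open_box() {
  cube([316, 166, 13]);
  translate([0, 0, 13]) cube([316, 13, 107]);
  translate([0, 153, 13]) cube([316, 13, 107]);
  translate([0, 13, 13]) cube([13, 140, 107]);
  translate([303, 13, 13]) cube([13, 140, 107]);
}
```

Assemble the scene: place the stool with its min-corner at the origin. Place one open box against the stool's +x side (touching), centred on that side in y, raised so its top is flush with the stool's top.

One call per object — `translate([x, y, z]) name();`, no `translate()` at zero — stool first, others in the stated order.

stool();
translate([299, 72, 306]) open_box();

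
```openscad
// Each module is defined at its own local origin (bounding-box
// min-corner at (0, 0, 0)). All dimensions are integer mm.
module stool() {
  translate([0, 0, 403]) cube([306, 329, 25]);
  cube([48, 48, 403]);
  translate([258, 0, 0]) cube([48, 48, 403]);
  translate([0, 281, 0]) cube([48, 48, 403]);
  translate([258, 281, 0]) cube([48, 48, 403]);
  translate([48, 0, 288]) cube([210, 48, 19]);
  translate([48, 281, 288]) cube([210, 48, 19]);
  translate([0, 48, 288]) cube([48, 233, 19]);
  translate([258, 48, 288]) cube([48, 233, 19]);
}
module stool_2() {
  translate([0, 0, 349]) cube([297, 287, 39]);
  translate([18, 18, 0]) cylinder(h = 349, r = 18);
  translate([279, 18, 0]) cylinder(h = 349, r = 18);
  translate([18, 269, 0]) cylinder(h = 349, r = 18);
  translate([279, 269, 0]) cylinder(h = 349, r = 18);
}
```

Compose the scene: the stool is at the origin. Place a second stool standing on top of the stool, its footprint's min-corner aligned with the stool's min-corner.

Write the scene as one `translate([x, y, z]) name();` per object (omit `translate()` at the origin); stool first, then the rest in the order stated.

stool();
translate([0, 0, 428]) stool_2();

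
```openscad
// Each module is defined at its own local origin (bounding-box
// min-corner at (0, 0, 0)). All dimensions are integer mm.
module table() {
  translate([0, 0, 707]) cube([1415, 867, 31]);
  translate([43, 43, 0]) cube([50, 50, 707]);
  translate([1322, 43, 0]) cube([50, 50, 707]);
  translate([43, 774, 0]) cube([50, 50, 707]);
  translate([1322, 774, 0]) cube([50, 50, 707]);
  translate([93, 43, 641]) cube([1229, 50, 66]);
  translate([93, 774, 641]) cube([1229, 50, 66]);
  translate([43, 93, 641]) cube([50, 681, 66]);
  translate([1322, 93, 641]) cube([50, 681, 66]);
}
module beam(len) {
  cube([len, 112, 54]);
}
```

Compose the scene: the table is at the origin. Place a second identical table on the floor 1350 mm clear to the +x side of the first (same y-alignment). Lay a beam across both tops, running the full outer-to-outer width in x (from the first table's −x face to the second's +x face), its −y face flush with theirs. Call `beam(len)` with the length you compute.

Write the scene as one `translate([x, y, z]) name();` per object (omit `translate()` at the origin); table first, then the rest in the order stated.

table();
translate([2765, 0, 0]) table();
translate([0, 0, 738]) beam(4180);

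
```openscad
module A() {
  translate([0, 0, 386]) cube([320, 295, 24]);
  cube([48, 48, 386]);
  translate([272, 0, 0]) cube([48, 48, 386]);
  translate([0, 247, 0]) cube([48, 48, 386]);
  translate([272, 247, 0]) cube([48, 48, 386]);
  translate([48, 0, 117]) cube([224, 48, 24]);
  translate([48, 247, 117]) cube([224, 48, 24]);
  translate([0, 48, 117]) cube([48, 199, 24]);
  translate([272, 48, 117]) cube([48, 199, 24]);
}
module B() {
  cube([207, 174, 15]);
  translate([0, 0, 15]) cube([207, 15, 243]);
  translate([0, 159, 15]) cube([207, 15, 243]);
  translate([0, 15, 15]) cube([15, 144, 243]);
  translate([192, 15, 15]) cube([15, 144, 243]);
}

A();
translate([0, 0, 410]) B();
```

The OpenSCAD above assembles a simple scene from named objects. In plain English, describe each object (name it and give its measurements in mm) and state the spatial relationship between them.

A is a four-legged stool. The seat is a 320×295×24 mm slab whose top surface is at z = 410 mm; four square legs, each 48×48 mm in cross-section, run from the floor (z = 0) to the underside of the seat, each flush with a corner of the seat. Four stretchers, 48 mm wide and 24 mm tall, connect adjacent legs with their undersides at z = 117 mm, each running between the inner faces of the legs it joins and aligned with the legs' outer faces on the other axis.

B is an open storage box with external size 207×174×258 mm and wall thickness 15 mm (the base is also 15 mm thick). The base covers the whole footprint; the four walls stand on the base, with the y-facing walls full-width and the x-facing walls fitting between their inner faces.

The open box is on top of the stool.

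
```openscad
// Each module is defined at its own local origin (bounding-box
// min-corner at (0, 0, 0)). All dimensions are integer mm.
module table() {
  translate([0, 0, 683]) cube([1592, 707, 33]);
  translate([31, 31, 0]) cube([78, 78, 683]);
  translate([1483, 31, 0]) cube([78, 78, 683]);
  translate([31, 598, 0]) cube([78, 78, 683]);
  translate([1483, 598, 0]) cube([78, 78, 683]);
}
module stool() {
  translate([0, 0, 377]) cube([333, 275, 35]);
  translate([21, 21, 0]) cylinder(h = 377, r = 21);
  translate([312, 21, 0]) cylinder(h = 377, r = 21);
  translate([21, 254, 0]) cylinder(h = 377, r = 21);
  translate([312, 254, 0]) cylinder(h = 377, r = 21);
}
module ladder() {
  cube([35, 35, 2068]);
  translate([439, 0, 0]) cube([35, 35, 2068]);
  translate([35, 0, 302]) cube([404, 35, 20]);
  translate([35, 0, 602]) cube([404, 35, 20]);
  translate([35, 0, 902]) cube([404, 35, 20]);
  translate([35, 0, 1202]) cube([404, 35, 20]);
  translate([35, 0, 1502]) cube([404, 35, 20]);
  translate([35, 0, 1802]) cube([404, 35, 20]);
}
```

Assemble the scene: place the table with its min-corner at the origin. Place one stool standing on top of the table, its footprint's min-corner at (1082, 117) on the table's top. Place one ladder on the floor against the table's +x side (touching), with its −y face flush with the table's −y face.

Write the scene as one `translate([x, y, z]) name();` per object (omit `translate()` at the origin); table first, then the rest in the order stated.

table();
translate([1082, 117, 716]) stool();
translate([1592, 0, 0]) ladder();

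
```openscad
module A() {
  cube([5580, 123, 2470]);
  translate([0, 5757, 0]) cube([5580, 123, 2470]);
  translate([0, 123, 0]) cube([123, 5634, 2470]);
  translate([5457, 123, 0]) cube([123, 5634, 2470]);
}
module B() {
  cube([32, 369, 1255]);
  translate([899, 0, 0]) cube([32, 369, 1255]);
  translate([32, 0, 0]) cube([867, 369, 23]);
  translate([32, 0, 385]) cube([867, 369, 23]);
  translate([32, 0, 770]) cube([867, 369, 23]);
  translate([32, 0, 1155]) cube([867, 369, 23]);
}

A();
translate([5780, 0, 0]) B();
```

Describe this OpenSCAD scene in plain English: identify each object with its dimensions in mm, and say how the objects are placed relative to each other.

A is a box-shaped house frame (walls only): outside footprint 5580×5880 mm, wall height 2470 mm, wall thickness 123 mm. The two y-facing walls run the full x-width; the two x-facing walls fit between the inner faces of the y-facing walls.

B is an open bookshelf. Two side panels, each 32 mm thick, 369 mm deep and 1255 mm tall, stand 931 mm apart (outside-to-outside). Between them sit 4 shelves, each 23 mm thick and 369 mm deep, spanning the full gap between the sides. The bottom shelf rests on the floor (its underside at z = 0) and the clear gap between one shelf's top and the next shelf's underside is 362 mm.

The bookshelf is on the floor beside the house frame on its +x side.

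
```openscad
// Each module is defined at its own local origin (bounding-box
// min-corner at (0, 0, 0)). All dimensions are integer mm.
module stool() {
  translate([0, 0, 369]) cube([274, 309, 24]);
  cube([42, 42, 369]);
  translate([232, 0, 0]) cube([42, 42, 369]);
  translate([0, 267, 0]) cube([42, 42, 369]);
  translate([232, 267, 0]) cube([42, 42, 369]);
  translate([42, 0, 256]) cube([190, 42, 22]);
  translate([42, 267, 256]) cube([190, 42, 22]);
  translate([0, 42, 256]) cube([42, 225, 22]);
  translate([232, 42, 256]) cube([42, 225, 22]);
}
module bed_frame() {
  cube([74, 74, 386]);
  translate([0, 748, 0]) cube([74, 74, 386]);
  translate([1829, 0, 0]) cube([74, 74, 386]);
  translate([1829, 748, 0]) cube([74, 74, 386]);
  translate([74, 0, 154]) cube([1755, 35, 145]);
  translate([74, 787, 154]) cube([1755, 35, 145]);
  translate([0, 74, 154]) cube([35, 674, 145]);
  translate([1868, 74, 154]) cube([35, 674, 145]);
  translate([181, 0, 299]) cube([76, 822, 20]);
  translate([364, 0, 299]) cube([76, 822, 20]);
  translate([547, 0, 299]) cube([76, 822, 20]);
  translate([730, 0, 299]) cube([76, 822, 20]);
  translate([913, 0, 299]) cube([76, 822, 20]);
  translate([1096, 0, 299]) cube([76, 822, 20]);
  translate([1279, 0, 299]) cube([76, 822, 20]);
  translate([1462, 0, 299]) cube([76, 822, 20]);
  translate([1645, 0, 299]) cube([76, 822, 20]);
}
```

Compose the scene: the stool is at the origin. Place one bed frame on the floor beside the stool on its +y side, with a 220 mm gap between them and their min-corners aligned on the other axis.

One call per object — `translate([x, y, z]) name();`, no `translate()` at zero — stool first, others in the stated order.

stool();
translate([0, 529, 0]) bed_frame();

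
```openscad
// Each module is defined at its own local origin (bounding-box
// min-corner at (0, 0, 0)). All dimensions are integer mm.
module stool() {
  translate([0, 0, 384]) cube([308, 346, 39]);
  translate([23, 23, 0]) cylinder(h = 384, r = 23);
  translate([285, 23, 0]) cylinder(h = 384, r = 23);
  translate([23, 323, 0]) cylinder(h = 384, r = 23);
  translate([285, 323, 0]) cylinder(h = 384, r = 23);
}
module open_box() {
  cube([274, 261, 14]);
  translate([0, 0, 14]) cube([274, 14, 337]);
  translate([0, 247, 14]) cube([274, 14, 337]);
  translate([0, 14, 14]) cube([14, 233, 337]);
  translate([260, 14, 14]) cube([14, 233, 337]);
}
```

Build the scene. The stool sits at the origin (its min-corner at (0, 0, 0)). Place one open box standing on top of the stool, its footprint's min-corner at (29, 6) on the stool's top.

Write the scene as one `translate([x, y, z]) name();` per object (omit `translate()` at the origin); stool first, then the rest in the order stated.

stool();
translate([29, 6, 423]) open_box();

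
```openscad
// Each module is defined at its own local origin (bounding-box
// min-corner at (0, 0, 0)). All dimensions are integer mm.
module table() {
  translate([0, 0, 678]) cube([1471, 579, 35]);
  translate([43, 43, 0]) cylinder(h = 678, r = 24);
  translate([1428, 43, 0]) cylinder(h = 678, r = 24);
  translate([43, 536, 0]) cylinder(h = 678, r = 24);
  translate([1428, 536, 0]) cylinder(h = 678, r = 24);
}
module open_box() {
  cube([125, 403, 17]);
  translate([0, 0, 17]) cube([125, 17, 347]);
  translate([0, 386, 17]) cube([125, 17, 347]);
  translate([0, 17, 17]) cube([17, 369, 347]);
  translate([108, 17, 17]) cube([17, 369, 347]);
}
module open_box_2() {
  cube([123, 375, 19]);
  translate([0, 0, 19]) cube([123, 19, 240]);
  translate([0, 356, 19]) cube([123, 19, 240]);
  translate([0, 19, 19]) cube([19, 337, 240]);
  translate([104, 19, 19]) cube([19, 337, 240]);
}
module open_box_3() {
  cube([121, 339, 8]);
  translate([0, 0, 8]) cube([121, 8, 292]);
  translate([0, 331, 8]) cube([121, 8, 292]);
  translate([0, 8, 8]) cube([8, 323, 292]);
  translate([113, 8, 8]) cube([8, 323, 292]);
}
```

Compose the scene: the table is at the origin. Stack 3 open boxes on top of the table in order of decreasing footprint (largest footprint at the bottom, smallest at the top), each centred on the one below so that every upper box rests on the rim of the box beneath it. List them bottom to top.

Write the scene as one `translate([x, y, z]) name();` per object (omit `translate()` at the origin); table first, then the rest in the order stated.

table();
translate([673, 88, 713]) open_box();
translate([674, 102, 1077]) open_box_2();
translate([675, 120, 1336]) open_box_3();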